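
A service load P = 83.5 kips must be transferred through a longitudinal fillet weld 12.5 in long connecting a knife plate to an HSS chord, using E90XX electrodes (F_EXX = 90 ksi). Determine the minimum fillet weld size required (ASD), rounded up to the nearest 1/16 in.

Total weld length L = 12.5 in.
Required throat t_e = P × Ω / (0.6 F_EXX × L) = 83.5 × 2.0 / (0.6 × 90 × 12.5) = 0.2474 in.
Required leg w = t_e / 0.707 = 0.3499 in → use 3/8 in.

w = 3/8 in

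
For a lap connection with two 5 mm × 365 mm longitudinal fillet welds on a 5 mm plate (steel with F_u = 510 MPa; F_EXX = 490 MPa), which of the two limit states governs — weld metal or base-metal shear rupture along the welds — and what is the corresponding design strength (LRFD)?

t_e = 0.707 × 5 = 3.535 mm; L = 730 mm.
Weld metal: φR_n = 0.75 × 0.6 × 490 × 3.535 × 730 × 10⁻³ = 569 kN.
Base metal (shear rupture): φR_n = 0.75 × 0.6 × 510 × 5 × 730 × 10⁻³ = 837.7 kN.
Governing: weld metal.

φR_n ≈ 569 kN (weld metal governs)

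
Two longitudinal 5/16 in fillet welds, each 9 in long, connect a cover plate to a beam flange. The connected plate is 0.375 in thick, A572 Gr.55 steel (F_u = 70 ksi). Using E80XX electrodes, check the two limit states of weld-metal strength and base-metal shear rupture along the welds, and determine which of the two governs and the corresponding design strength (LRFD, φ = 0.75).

E80XX → F_EXX = 80 ksi.
t_e = 0.707 × 0.3125 = 0.2209 in; L = 18 in.
Weld metal: φR_n = 0.75 × 0.6 × 80 × 0.2209 × 18 = 143.2 kips.
Base metal (shear rupture): φR_n = 0.75 × 0.6 × 70 × 0.375 × 18 = 212.6 kips.
Governing: weld metal.

φR_n ≈ 143 kips (weld metal governs)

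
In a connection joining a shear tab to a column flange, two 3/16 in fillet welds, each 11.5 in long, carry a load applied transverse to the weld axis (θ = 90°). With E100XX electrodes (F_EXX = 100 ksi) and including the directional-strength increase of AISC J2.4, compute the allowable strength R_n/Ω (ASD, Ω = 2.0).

R_n/Ω ≈ 137 kip

t_e = 0.707 × 0.1875 = 0.1326 in; A_we = 0.1326 × 23 = 3.049 in².
Directional factor: 1.0 + 0.5 sin^1.5(90°) = 1.5.
F_nw = 0.6 × 100 × 1.5 = 90 ksi.
R_n/Ω = (90 × 3.049) / 2.0 = 137.2 kip.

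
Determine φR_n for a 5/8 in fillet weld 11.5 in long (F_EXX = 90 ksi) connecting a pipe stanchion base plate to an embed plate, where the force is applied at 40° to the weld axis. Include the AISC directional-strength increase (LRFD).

φR_n ≈ 259 kip

t_e = 0.707 × 0.625 = 0.4419 in; A_we = 0.4419 × 11.5 = 5.082 in².
Directional factor: 1.0 + 0.5 sin^1.5(40°) = 1.258.
F_nw = 0.6 × 90 × 1.258 = 67.91 ksi.
φR_n = 0.75 × 67.91 × 5.082 = 258.8 kip.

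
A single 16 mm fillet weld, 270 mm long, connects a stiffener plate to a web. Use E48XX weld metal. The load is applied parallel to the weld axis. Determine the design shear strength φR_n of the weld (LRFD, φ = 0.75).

φR_n ≈ 660 kN

E48XX → F_EXX = 480 MPa.
Effective throat t_e = 0.707 × 16 = 11.31 mm.
Total length L = 270 mm; A_we = 11.31 × 270 = 3054 mm².
F_nw = 0.6 F_EXX = 0.6 × 480 = 288 MPa.
φR_n = 0.75 × 288 × 3054 × 10⁻³ = 659.7 kN.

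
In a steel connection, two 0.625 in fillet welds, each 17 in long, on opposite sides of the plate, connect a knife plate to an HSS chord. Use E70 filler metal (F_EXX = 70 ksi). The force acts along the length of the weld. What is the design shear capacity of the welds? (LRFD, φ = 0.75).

φR_n ≈ 473 kips

Effective throat t_e = 0.707 × 0.625 = 0.4419 in.
Total length L = 34 in; A_we = 0.4419 × 34 = 15.02 in².
F_nw = 0.6 F_EXX = 0.6 × 70 = 42 ksi.
φR_n = 0.75 × 42 × 15.02 = 473.2 kips.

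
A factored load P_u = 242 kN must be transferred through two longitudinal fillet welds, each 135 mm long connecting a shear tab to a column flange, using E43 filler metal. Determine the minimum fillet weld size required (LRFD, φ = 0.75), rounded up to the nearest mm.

E43XX → F_EXX = 430 MPa.
Total weld length L = 270 mm.
Required throat t_e = P_u / (φ × 0.6 F_EXX × L) = 242 / (0.75 × 0.6 × 430 × 270 × 10⁻³) = 4.632 mm.
Required leg w = t_e / 0.707 = 6.552 mm → use 7 mm.

w = 7 mm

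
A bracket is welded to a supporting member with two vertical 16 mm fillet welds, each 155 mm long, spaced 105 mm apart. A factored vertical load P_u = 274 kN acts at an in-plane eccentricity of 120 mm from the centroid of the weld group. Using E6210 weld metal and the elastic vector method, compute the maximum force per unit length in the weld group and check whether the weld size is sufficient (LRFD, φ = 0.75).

f_max ≈ 2680 N/mm; adequate

E62XX → F_EXX = 620 MPa.
Total weld length L_w = 310 mm. Treat welds as unit-width lines.
Polar moment about centroid: J = 2[d³/12 + d(b/2)²] = 2[155³/12 + 155×52.5²] = 1475000 mm³.
Direct shear f_v = P/L_w = 274×10³ / 310 = 883.9 N/mm (vertical).
Torsion M = P·e = 274×10³ × 120 = 32880000 N·mm.
Critical point at (x, y) = (52.5, 77.5) from centroid. f_tx = M·y/J = 1727 N/mm; f_ty = M·x/J = 1170 N/mm.
Resultant f_max = √[f_tx² + (f_v + f_ty)²] = √[1727² + (883.9 + 1170)²] = 2684 N/mm.
Capacity per unit length: φr_n = 0.75 × 0.6 × 620 × (0.707 × 16) = 3156 N/mm.
2684 ≤ 3156 → adequate.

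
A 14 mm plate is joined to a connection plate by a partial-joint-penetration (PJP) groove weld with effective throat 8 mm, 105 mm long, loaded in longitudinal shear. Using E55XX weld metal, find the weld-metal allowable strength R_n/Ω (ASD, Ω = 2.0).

R_n/Ω ≈ 139 kN

E55XX → F_EXX = 550 MPa.
Effective throat (given) t_e = 8 mm.
A_we = 8 × 105 = 840 mm².
F_nw = 0.6 F_EXX = 330 MPa.
R_n/Ω = (330 × 840) / 2.0 × 10⁻³ = 138.6 kN.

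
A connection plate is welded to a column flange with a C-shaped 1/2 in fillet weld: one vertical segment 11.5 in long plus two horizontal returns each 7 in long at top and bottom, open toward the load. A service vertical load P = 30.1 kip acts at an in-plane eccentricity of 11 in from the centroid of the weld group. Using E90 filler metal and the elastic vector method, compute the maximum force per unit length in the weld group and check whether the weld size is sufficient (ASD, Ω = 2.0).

f_max ≈ 4.38 kip/in; adequate

E90XX → F_EXX = 90 ksi.
Total weld length L_w = 25.5 in. Treat welds as unit-width lines.
Centroid: x̄ = 2×7×3.5 / 25.5 = 1.922 in from the vertical weld.
Polar moment about centroid: J = I_x + I_y = [11.5³/12 + 2×7×5.75²] + [11.5×1.922² + 2(7³/12 + 7×1.578²)] = 724.1 in³.
Direct shear f_v = P/L_w = 30.1 / 25.5 = 1.18 kip/in (vertical).
Torsion M = P·e = 30.1 × 11 = 331.1 kip·in.
Critical point at (x, y) = (5.078, 5.75) from centroid. f_tx = M·y/J = 2.629 kip/in; f_ty = M·x/J = 2.322 kip/in.
Resultant f_max = √[f_tx² + (f_v + f_ty)²] = √[2.629² + (1.18 + 2.322)²] = 4.379 kip/in.
Capacity per unit length: r_n/Ω = (1/2.0) × 0.6 × 90 × (0.707 × 0.5) = 9.544 kip/in.
4.379 ≤ 9.544 → adequate.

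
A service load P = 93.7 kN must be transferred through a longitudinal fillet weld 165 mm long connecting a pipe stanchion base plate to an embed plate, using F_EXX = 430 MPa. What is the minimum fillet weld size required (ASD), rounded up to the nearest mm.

w = 7 mm

Total weld length L = 165 mm.
Required throat t_e = P × Ω / (0.6 F_EXX × L) = 93.7 × 2.0 / (0.6 × 430 × 165 × 10⁻³) = 4.402 mm.
Required leg w = t_e / 0.707 = 6.227 mm → use 7 mm.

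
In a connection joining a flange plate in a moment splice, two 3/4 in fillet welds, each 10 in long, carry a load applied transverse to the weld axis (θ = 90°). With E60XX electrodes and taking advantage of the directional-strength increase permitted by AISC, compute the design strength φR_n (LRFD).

φR_n ≈ 430 kip

E60XX → F_EXX = 60 ksi.
t_e = 0.707 × 0.75 = 0.5302 in; A_we = 0.5302 × 20 = 10.61 in².
Directional factor: 1.0 + 0.5 sin^1.5(90°) = 1.5.
F_nw = 0.6 × 60 × 1.5 = 54 ksi.
φR_n = 0.75 × 54 × 10.61 = 429.5 kip.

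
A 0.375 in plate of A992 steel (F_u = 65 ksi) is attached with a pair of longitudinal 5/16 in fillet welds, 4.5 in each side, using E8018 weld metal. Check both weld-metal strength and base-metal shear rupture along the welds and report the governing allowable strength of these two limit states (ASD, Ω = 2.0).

E80XX → F_EXX = 80 ksi.
t_e = 0.707 × 0.3125 = 0.2209 in; L = 9 in.
Weld metal: R_n/Ω = (1/2.0) × 0.6 × 80 × 0.2209 × 9 = 47.72 kip.
Base metal (shear rupture): R_n/Ω = (1/2.0) × 0.6 × 65 × 0.375 × 9 = 65.81 kip.
Governing: weld metal.

R_n/Ω ≈ 47.7 kip (weld metal governs)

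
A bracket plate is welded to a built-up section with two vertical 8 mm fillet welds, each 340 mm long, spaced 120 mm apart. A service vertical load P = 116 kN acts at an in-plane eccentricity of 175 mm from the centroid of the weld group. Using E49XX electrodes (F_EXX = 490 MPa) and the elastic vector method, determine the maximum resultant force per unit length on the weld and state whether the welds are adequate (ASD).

Total weld length L_w = 680 mm. Treat welds as unit-width lines.
Polar moment about centroid: J = 2[d³/12 + d(b/2)²] = 2[340³/12 + 340×60²] = 8999000 mm³.
Direct shear f_v = P/L_w = 116×10³ / 680 = 170.6 N/mm (vertical).
Torsion M = P·e = 116×10³ × 175 = 20300000 N·mm.
Critical point at (x, y) = (60, 170) from centroid. f_tx = M·y/J = 383.5 N/mm; f_ty = M·x/J = 135.4 N/mm.
Resultant f_max = √[f_tx² + (f_v + f_ty)²] = √[383.5² + (170.6 + 135.4)²] = 490.6 N/mm.
Capacity per unit length: r_n/Ω = (1/2.0) × 0.6 × 490 × (0.707 × 8) = 831.4 N/mm.
490.6 ≤ 831.4 → adequate.

f_max ≈ 491 N/mm; adequate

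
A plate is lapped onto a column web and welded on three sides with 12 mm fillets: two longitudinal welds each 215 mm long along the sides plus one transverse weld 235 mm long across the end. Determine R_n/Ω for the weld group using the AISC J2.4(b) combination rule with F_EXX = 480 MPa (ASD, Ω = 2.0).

R_n/Ω ≈ 877 kN

t_e = 0.707 × 12 = 8.484 mm.
R_nwl = 0.6 × 480 × 8.484 × 430 × 10⁻³ = 1051 kN (longitudinal, 2 welds).
R_nwt = 0.6 × 480 × 8.484 × 235 × 10⁻³ = 574.2 kN (transverse, base value).
(i) R_nwl + R_nwt = 1625 kN; (ii) 0.85 R_nwl + 1.5 R_nwt = 1754 kN.
R_n = max = 1754 kN [governs: (ii)]; R_n/Ω = 877.2 kN.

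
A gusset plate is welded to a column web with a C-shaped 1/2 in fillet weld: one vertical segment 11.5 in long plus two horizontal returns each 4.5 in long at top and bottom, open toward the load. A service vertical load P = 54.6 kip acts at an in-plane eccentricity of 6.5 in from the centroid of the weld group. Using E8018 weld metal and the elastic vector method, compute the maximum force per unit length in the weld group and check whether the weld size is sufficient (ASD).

f_max ≈ 6.91 kip/in; adequate

E80XX → F_EXX = 80 ksi.
Total weld length L_w = 20.5 in. Treat welds as unit-width lines.
Centroid: x̄ = 2×4.5×2.25 / 20.5 = 0.9878 in from the vertical weld.
Polar moment about centroid: J = I_x + I_y = [11.5³/12 + 2×4.5×5.75²] + [11.5×0.9878² + 2(4.5³/12 + 4.5×1.262²)] = 465 in³.
Direct shear f_v = P/L_w = 54.6 / 20.5 = 2.663 kip/in (vertical).
Torsion M = P·e = 54.6 × 6.5 = 354.9 kip·in.
Critical point at (x, y) = (3.512, 5.75) from centroid. f_tx = M·y/J = 4.388 kip/in; f_ty = M·x/J = 2.68 kip/in.
Resultant f_max = √[f_tx² + (f_v + f_ty)²] = √[4.388² + (2.663 + 2.68)²] = 6.915 kip/in.
Capacity per unit length: r_n/Ω = (1/2.0) × 0.6 × 80 × (0.707 × 0.5) = 8.484 kip/in.
6.915 ≤ 8.484 → adequate.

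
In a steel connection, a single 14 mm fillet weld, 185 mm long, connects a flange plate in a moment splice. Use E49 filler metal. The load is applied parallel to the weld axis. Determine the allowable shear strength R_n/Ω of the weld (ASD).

E49XX → F_EXX = 490 MPa.
Effective throat t_e = 0.707 × 14 = 9.898 mm.
Total length L = 185 mm; A_we = 9.898 × 185 = 1831 mm².
F_nw = 0.6 F_EXX = 0.6 × 490 = 294 MPa.
R_n = 294 × 1831 × 10⁻³ = 538.4 kN; R_n/Ω = 538.4/2.0 = 269.2 kN.

R_n/Ω ≈ 269 kN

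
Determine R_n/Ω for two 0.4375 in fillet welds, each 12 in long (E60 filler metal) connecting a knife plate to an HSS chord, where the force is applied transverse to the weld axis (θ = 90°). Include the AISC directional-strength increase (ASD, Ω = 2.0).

R_n/Ω ≈ 200 kip

E60XX → F_EXX = 60 ksi.
t_e = 0.707 × 0.4375 = 0.3093 in; A_we = 0.3093 × 24 = 7.423 in².
Directional factor: 1.0 + 0.5 sin^1.5(90°) = 1.5.
F_nw = 0.6 × 60 × 1.5 = 54 ksi.
R_n/Ω = (54 × 7.423) / 2.0 = 200.4 kip.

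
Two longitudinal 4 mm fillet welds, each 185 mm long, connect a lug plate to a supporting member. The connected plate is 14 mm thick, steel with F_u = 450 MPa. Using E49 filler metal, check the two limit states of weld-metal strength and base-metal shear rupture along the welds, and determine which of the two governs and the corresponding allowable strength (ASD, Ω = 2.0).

R_n/Ω ≈ 154 kN (weld metal governs)

E49XX → F_EXX = 490 MPa.
t_e = 0.707 × 4 = 2.828 mm; L = 370 mm.
Weld metal: R_n/Ω = (1/2.0) × 0.6 × 490 × 2.828 × 370 × 10⁻³ = 153.8 kN.
Base metal (shear rupture): R_n/Ω = (1/2.0) × 0.6 × 450 × 14 × 370 × 10⁻³ = 699.3 kN.
Governing: weld metal.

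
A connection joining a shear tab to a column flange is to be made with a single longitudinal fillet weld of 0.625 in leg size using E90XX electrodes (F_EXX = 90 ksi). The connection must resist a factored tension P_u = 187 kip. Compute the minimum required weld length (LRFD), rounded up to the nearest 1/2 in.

Throat t_e = 0.707 × 0.625 = 0.4419 in.
φr_n = 0.75 × 0.6 × 90 × 0.4419 = 17.9 kip/in.
L_req = P_u / φr_n = 187 / 17.9 = 10.45 in total.
Round up → use L = 10.5 in.

L = 10.5 in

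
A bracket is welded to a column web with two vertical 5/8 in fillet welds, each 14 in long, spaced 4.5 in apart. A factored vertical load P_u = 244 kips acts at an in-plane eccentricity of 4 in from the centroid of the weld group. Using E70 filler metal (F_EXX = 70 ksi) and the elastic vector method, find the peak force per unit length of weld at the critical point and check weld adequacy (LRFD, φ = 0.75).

f_max ≈ 16.8 kip/in; NOT adequate

Total weld length L_w = 28 in. Treat welds as unit-width lines.
Polar moment about centroid: J = 2[d³/12 + d(b/2)²] = 2[14³/12 + 14×2.25²] = 599.1 in³.
Direct shear f_v = P/L_w = 244 / 28 = 8.714 kip/in (vertical).
Torsion M = P·e = 244 × 4 = 976 kip·in.
Critical point at (x, y) = (2.25, 7) from centroid. f_tx = M·y/J = 11.4 kip/in; f_ty = M·x/J = 3.666 kip/in.
Resultant f_max = √[f_tx² + (f_v + f_ty)²] = √[11.4² + (8.714 + 3.666)²] = 16.83 kip/in.
Capacity per unit length: φr_n = 0.75 × 0.6 × 70 × (0.707 × 0.625) = 13.92 kip/in.
16.83 > 13.92 → NOT adequate.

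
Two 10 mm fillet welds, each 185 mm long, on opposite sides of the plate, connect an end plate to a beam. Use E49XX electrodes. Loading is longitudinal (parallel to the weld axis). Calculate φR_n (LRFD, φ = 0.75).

E49XX → F_EXX = 490 MPa.
Effective throat t_e = 0.707 × 10 = 7.07 mm.
Total length L = 370 mm; A_we = 7.07 × 370 = 2616 mm².
F_nw = 0.6 F_EXX = 0.6 × 490 = 294 MPa.
φR_n = 0.75 × 294 × 2616 × 10⁻³ = 576.8 kN.

φR_n ≈ 577 kN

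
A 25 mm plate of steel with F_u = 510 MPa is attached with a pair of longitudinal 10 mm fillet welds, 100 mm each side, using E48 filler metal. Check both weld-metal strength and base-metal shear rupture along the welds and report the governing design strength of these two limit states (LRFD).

φR_n ≈ 305 kN (weld metal governs)

E48XX → F_EXX = 480 MPa.
t_e = 0.707 × 10 = 7.07 mm; L = 200 mm.
Weld metal: φR_n = 0.75 × 0.6 × 480 × 7.07 × 200 × 10⁻³ = 305.4 kN.
Base metal (shear rupture): φR_n = 0.75 × 0.6 × 510 × 25 × 200 × 10⁻³ = 1148 kN.
Governing: weld metal.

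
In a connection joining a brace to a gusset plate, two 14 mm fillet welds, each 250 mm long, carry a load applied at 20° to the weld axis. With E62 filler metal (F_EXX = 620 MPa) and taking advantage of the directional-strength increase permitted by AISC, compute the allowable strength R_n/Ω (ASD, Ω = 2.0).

t_e = 0.707 × 14 = 9.898 mm; A_we = 9.898 × 500 = 4949 mm².
Directional factor: 1.0 + 0.5 sin^1.5(20°) = 1.1.
F_nw = 0.6 × 620 × 1.1 = 409.2 MPa.
R_n/Ω = (409.2 × 4949) / 2.0 × 10⁻³ = 1013 kN.

R_n/Ω ≈ 1010 kN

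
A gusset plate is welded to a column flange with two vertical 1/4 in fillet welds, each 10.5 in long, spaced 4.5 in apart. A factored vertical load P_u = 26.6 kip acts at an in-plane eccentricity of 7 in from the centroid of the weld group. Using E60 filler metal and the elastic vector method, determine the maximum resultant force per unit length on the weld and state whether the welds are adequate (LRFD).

f_max ≈ 4.22 kip/in; adequate

E60XX → F_EXX = 60 ksi.
Total weld length L_w = 21 in. Treat welds as unit-width lines.
Polar moment about centroid: J = 2[d³/12 + d(b/2)²] = 2[10.5³/12 + 10.5×2.25²] = 299.2 in³.
Direct shear f_v = P/L_w = 26.6 / 21 = 1.267 kip/in (vertical).
Torsion M = P·e = 26.6 × 7 = 186.2 kip·in.
Critical point at (x, y) = (2.25, 5.25) from centroid. f_tx = M·y/J = 3.267 kip/in; f_ty = M·x/J = 1.4 kip/in.
Resultant f_max = √[f_tx² + (f_v + f_ty)²] = √[3.267² + (1.267 + 1.4)²] = 4.217 kip/in.
Capacity per unit length: φr_n = 0.75 × 0.6 × 60 × (0.707 × 0.25) = 4.772 kip/in.
4.217 ≤ 4.772 → adequate.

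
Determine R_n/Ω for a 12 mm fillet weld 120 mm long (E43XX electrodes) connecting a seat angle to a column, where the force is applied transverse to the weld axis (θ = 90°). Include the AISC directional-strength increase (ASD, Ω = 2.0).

E43XX → F_EXX = 430 MPa.
t_e = 0.707 × 12 = 8.484 mm; A_we = 8.484 × 120 = 1018 mm².
Directional factor: 1.0 + 0.5 sin^1.5(90°) = 1.5.
F_nw = 0.6 × 430 × 1.5 = 387 MPa.
R_n/Ω = (387 × 1018) / 2.0 × 10⁻³ = 197 kN.

R_n/Ω ≈ 197 kN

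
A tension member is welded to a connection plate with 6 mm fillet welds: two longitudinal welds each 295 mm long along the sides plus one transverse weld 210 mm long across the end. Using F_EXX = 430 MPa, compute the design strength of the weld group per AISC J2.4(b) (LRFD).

φR_n ≈ 670 kN

t_e = 0.707 × 6 = 4.242 mm.
R_nwl = 0.6 × 430 × 4.242 × 590 × 10⁻³ = 645.7 kN (longitudinal, 2 welds).
R_nwt = 0.6 × 430 × 4.242 × 210 × 10⁻³ = 229.8 kN (transverse, base value).
(i) R_nwl + R_nwt = 875.5 kN; (ii) 0.85 R_nwl + 1.5 R_nwt = 893.6 kN.
R_n = max = 893.6 kN [governs: (ii)]; φR_n = 670.2 kN.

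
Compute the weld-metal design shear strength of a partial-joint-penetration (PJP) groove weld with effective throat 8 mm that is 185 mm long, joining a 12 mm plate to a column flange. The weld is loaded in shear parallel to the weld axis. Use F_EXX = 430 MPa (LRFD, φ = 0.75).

Effective throat (given) t_e = 8 mm.
A_we = 8 × 185 = 1480 mm².
F_nw = 0.6 F_EXX = 258 MPa.
φR_n = 0.75 × 258 × 1480 × 10⁻³ = 286.4 kN.

φR_n ≈ 286 kN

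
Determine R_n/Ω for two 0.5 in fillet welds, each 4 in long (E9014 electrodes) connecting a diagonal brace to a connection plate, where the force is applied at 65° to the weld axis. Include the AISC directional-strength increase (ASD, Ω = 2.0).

E90XX → F_EXX = 90 ksi.
t_e = 0.707 × 0.5 = 0.3535 in; A_we = 0.3535 × 8 = 2.828 in².
Directional factor: 1.0 + 0.5 sin^1.5(65°) = 1.431.
F_nw = 0.6 × 90 × 1.431 = 77.3 ksi.
R_n/Ω = (77.3 × 2.828) / 2.0 = 109.3 kips.

R_n/Ω ≈ 109 kips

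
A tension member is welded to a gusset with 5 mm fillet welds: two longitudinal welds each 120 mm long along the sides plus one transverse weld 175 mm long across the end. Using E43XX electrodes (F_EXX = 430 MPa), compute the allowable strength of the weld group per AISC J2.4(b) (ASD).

R_n/Ω ≈ 213 kN

t_e = 0.707 × 5 = 3.535 mm.
R_nwl = 0.6 × 430 × 3.535 × 240 × 10⁻³ = 218.9 kN (longitudinal, 2 welds).
R_nwt = 0.6 × 430 × 3.535 × 175 × 10⁻³ = 159.6 kN (transverse, base value).
(i) R_nwl + R_nwt = 378.5 kN; (ii) 0.85 R_nwl + 1.5 R_nwt = 425.5 kN.
R_n = max = 425.5 kN [governs: (ii)]; R_n/Ω = 212.7 kN.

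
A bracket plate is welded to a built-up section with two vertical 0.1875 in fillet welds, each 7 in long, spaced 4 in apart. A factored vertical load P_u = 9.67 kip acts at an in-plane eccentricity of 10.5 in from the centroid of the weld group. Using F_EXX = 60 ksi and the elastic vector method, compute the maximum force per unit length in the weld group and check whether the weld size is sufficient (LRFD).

Total weld length L_w = 14 in. Treat welds as unit-width lines.
Polar moment about centroid: J = 2[d³/12 + d(b/2)²] = 2[7³/12 + 7×2²] = 113.2 in³.
Direct shear f_v = P/L_w = 9.67 / 14 = 0.6907 kip/in (vertical).
Torsion M = P·e = 9.67 × 10.5 = 101.53 kip·in.
Critical point at (x, y) = (2, 3.5) from centroid. f_tx = M·y/J = 3.14 kip/in; f_ty = M·x/J = 1.794 kip/in.
Resultant f_max = √[f_tx² + (f_v + f_ty)²] = √[3.14² + (0.6907 + 1.794)²] = 4.005 kip/in.
Capacity per unit length: φr_n = 0.75 × 0.6 × 60 × (0.707 × 0.1875) = 3.579 kip/in.
4.005 > 3.579 → NOT adequate.

f_max ≈ 4 kip/in; NOT adequate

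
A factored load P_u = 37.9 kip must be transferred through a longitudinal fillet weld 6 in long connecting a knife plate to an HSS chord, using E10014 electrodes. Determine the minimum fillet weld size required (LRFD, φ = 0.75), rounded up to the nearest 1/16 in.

w = 1/4 in

E100XX → F_EXX = 100 ksi.
Total weld length L = 6 in.
Required throat t_e = P_u / (φ × 0.6 F_EXX × L) = 37.9 / (0.75 × 0.6 × 100 × 6) = 0.1404 in.
Required leg w = t_e / 0.707 = 0.1985 in → use 1/4 in.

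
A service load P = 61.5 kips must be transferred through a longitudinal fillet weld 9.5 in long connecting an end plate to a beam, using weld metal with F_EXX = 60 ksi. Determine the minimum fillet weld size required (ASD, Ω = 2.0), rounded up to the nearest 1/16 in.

Total weld length L = 9.5 in.
Required throat t_e = P × Ω / (0.6 F_EXX × L) = 61.5 × 2.0 / (0.6 × 60 × 9.5) = 0.3596 in.
Required leg w = t_e / 0.707 = 0.5087 in → use 9/16 in.

w = 9/16 in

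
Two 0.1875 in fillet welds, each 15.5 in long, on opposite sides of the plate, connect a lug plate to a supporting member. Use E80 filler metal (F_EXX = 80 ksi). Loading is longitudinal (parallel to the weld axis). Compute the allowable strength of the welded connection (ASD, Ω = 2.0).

Effective throat t_e = 0.707 × 0.1875 = 0.1326 in.
Total length L = 31 in; A_we = 0.1326 × 31 = 4.109 in².
F_nw = 0.6 F_EXX = 0.6 × 80 = 48 ksi.
R_n = 48 × 4.109 = 197.3 kip; R_n/Ω = 197.3/2.0 = 98.63 kip.

R_n/Ω ≈ 98.6 kip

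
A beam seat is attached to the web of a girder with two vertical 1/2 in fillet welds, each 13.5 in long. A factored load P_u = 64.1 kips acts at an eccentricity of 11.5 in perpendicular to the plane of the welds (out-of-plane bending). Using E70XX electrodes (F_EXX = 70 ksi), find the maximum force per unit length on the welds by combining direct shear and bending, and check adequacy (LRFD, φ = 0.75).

f_max ≈ 12.4 kip/in; NOT adequate

L_w = 2 × 13.5 = 27 in; section modulus (unit throat) S = 2 × L²/6 = 60.75 in².
Direct shear f_v = P/L_w = 64.1/27 = 2.374 kip/in.
Moment M = P × e = 64.1 × 11.5 = 737.15 kip·in; bending f_b = M/S = 12.13 kip/in.
f_max = √(f_v² + f_b²) = √(2.374² + 12.13²) = 12.36 kip/in.
φr_n = 0.75 × 0.6 × 70 × (0.707 × 0.5) = 11.14 kip/in → NOT adequate.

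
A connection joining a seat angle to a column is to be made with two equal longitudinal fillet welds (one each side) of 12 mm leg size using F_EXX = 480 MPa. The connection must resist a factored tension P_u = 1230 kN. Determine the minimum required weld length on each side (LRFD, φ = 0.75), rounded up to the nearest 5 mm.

L = 340 mm on each side

Throat t_e = 0.707 × 12 = 8.484 mm.
φr_n = 0.75 × 0.6 × 480 × 8.484 × 10⁻³ = 1.833 kN/mm.
L_req = P_u / φr_n = 1230 / 1.833 = 671.2 mm total.
Per side: 671.2 / 2 = 335.6 mm.
Round up → use L = 340 mm on each side.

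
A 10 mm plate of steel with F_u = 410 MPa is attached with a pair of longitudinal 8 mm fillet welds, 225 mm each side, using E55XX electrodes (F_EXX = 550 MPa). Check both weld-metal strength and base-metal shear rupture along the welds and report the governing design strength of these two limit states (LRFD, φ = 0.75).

t_e = 0.707 × 8 = 5.656 mm; L = 450 mm.
Weld metal: φR_n = 0.75 × 0.6 × 550 × 5.656 × 450 × 10⁻³ = 629.9 kN.
Base metal (shear rupture): φR_n = 0.75 × 0.6 × 410 × 10 × 450 × 10⁻³ = 830.2 kN.
Governing: weld metal.

φR_n ≈ 630 kN (weld metal governs)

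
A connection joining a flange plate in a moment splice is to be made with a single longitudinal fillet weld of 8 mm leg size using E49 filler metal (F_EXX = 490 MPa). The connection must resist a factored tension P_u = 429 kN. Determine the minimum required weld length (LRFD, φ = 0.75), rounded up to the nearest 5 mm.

L = 345 mm

Throat t_e = 0.707 × 8 = 5.656 mm.
φr_n = 0.75 × 0.6 × 490 × 5.656 × 10⁻³ = 1.247 kN/mm.
L_req = P_u / φr_n = 429 / 1.247 = 344 mm total.
Round up → use L = 345 mm.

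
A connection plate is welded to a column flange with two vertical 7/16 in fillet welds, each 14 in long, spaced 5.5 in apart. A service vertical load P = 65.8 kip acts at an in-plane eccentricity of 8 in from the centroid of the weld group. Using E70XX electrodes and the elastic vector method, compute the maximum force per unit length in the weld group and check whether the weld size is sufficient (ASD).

f_max ≈ 7.12 kip/in; NOT adequate

E70XX → F_EXX = 70 ksi.
Total weld length L_w = 28 in. Treat welds as unit-width lines.
Polar moment about centroid: J = 2[d³/12 + d(b/2)²] = 2[14³/12 + 14×2.75²] = 669.1 in³.
Direct shear f_v = P/L_w = 65.8 / 28 = 2.35 kip/in (vertical).
Torsion M = P·e = 65.8 × 8 = 526.4 kip·in.
Critical point at (x, y) = (2.75, 7) from centroid. f_tx = M·y/J = 5.507 kip/in; f_ty = M·x/J = 2.164 kip/in.
Resultant f_max = √[f_tx² + (f_v + f_ty)²] = √[5.507² + (2.35 + 2.164)²] = 7.121 kip/in.
Capacity per unit length: r_n/Ω = (1/2.0) × 0.6 × 70 × (0.707 × 0.4375) = 6.496 kip/in.
7.121 > 6.496 → NOT adequate.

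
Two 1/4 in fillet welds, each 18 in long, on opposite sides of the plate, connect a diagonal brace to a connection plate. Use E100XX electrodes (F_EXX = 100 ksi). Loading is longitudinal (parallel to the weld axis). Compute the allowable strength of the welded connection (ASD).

Effective throat t_e = 0.707 × 0.25 = 0.1767 in.
Total length L = 36 in; A_we = 0.1767 × 36 = 6.363 in².
F_nw = 0.6 F_EXX = 0.6 × 100 = 60 ksi.
R_n = 60 × 6.363 = 381.8 kips; R_n/Ω = 381.8/2.0 = 190.9 kips.

R_n/Ω ≈ 191 kips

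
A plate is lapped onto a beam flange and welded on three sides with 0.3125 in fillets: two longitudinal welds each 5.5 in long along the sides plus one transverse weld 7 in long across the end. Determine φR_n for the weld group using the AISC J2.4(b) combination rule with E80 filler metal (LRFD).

E80XX → F_EXX = 80 ksi.
t_e = 0.707 × 0.3125 = 0.2209 in.
R_nwl = 0.6 × 80 × 0.2209 × 11 = 116.7 kips (longitudinal, 2 welds).
R_nwt = 0.6 × 80 × 0.2209 × 7 = 74.23 kips (transverse, base value).
(i) R_nwl + R_nwt = 190.9 kips; (ii) 0.85 R_nwl + 1.5 R_nwt = 210.5 kips.
R_n = max = 210.5 kips [governs: (ii)]; φR_n = 157.9 kips.

φR_n ≈ 158 kips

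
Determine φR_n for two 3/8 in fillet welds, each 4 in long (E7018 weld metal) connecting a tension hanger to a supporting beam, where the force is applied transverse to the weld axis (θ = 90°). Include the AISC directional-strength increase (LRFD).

φR_n ≈ 100 kips

E70XX → F_EXX = 70 ksi.
t_e = 0.707 × 0.375 = 0.2651 in; A_we = 0.2651 × 8 = 2.121 in².
Directional factor: 1.0 + 0.5 sin^1.5(90°) = 1.5.
F_nw = 0.6 × 70 × 1.5 = 63 ksi.
φR_n = 0.75 × 63 × 2.121 = 100.2 kips.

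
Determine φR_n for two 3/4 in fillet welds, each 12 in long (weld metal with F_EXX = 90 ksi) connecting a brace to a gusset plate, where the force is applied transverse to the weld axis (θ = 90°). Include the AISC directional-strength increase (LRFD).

t_e = 0.707 × 0.75 = 0.5302 in; A_we = 0.5302 × 24 = 12.73 in².
Directional factor: 1.0 + 0.5 sin^1.5(90°) = 1.5.
F_nw = 0.6 × 90 × 1.5 = 81 ksi.
φR_n = 0.75 × 81 × 12.73 = 773.1 kip.

φR_n ≈ 773 kip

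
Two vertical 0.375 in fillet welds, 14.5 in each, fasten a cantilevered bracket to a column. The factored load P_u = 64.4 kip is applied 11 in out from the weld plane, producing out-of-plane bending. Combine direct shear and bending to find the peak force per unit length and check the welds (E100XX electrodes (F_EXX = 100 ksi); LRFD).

f_max ≈ 10.3 kip/in; adequate

L_w = 2 × 14.5 = 29 in; section modulus (unit throat) S = 2 × L²/6 = 70.08 in².
Direct shear f_v = P/L_w = 64.4/29 = 2.221 kip/in.
Moment M = P × e = 64.4 × 11 = 708.4 kip·in; bending f_b = M/S = 10.11 kip/in.
f_max = √(f_v² + f_b²) = √(2.221² + 10.11²) = 10.35 kip/in.
φr_n = 0.75 × 0.6 × 100 × (0.707 × 0.375) = 11.93 kip/in → adequate.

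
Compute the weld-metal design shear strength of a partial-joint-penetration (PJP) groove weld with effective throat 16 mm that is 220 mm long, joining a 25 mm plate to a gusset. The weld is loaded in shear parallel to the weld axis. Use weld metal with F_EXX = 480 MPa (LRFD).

Effective throat (given) t_e = 16 mm.
A_we = 16 × 220 = 3520 mm².
F_nw = 0.6 F_EXX = 288 MPa.
φR_n = 0.75 × 288 × 3520 × 10⁻³ = 760.3 kN.

φR_n ≈ 760 kN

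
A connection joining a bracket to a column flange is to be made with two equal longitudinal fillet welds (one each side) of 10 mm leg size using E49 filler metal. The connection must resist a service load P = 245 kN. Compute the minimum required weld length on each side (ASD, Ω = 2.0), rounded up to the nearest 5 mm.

E49XX → F_EXX = 490 MPa.
Throat t_e = 0.707 × 10 = 7.07 mm.
r_n/Ω = (0.6 × 490 × 7.07) / 2.0 = 1039 N/mm = 1.039 kN/mm.
L_req = P / (r_n/Ω) = 245 / 1.039 = 235.7 mm total.
Per side: 235.7 / 2 = 117.9 mm.
Round up → use L = 120 mm on each side.

L = 120 mm on each side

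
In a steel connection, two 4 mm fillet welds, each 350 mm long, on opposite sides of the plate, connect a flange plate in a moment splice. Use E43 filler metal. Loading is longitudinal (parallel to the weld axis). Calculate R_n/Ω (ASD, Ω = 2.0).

R_n/Ω ≈ 255 kN

E43XX → F_EXX = 430 MPa.
Effective throat t_e = 0.707 × 4 = 2.828 mm.
Total length L = 700 mm; A_we = 2.828 × 700 = 1980 mm².
F_nw = 0.6 F_EXX = 0.6 × 430 = 258 MPa.
R_n = 258 × 1980 × 10⁻³ = 510.7 kN; R_n/Ω = 510.7/2.0 = 255.4 kN.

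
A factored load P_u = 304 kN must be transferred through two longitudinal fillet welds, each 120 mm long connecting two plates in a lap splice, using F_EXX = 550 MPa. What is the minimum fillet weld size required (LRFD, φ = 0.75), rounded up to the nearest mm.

Total weld length L = 240 mm.
Required throat t_e = P_u / (φ × 0.6 F_EXX × L) = 304 / (0.75 × 0.6 × 550 × 240 × 10⁻³) = 5.118 mm.
Required leg w = t_e / 0.707 = 7.239 mm → use 8 mm.

w = 8 mm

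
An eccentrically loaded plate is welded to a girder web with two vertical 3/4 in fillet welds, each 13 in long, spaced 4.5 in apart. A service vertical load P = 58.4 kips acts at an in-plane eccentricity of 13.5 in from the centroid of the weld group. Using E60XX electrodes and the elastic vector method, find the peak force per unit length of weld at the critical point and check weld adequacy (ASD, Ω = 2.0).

f_max ≈ 11.8 kip/in; NOT adequate

E60XX → F_EXX = 60 ksi.
Total weld length L_w = 26 in. Treat welds as unit-width lines.
Polar moment about centroid: J = 2[d³/12 + d(b/2)²] = 2[13³/12 + 13×2.25²] = 497.8 in³.
Direct shear f_v = P/L_w = 58.4 / 26 = 2.246 kip/in (vertical).
Torsion M = P·e = 58.4 × 13.5 = 788.4 kip·in.
Critical point at (x, y) = (2.25, 6.5) from centroid. f_tx = M·y/J = 10.29 kip/in; f_ty = M·x/J = 3.564 kip/in.
Resultant f_max = √[f_tx² + (f_v + f_ty)²] = √[10.29² + (2.246 + 3.564)²] = 11.82 kip/in.
Capacity per unit length: r_n/Ω = (1/2.0) × 0.6 × 60 × (0.707 × 0.75) = 9.544 kip/in.
11.82 > 9.544 → NOT adequate.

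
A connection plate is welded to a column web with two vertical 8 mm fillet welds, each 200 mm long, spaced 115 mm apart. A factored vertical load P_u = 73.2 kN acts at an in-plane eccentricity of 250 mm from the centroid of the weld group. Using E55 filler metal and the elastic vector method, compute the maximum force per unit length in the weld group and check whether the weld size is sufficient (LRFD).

f_max ≈ 900 N/mm; adequate

E55XX → F_EXX = 550 MPa.
Total weld length L_w = 400 mm. Treat welds as unit-width lines.
Polar moment about centroid: J = 2[d³/12 + d(b/2)²] = 2[200³/12 + 200×57.5²] = 2656000 mm³.
Direct shear f_v = P/L_w = 73.2×10³ / 400 = 183 N/mm (vertical).
Torsion M = P·e = 73.2×10³ × 250 = 18300000 N·mm.
Critical point at (x, y) = (57.5, 100) from centroid. f_tx = M·y/J = 689 N/mm; f_ty = M·x/J = 396.2 N/mm.
Resultant f_max = √[f_tx² + (f_v + f_ty)²] = √[689² + (183 + 396.2)²] = 900.1 N/mm.
Capacity per unit length: φr_n = 0.75 × 0.6 × 550 × (0.707 × 8) = 1400 N/mm.
900.1 ≤ 1400 → adequate.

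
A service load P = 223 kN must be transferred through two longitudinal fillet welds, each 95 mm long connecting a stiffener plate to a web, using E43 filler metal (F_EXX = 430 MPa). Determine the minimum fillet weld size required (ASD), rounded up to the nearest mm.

Total weld length L = 190 mm.
Required throat t_e = P × Ω / (0.6 F_EXX × L) = 223 × 2.0 / (0.6 × 430 × 190 × 10⁻³) = 9.098 mm.
Required leg w = t_e / 0.707 = 12.87 mm → use 13 mm.

w = 13 mm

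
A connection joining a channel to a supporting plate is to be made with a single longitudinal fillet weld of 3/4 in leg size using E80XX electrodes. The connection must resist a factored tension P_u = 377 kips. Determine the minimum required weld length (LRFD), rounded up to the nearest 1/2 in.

L = 20 in

E80XX → F_EXX = 80 ksi.
Throat t_e = 0.707 × 0.75 = 0.5302 in.
φr_n = 0.75 × 0.6 × 80 × 0.5302 = 19.09 kips/in.
L_req = P_u / φr_n = 377 / 19.09 = 19.75 in total.
Round up → use L = 20 in.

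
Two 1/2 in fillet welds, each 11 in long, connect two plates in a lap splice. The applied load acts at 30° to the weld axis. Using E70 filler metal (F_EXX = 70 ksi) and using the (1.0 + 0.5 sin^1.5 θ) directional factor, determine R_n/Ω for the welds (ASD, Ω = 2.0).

t_e = 0.707 × 0.5 = 0.3535 in; A_we = 0.3535 × 22 = 7.777 in².
Directional factor: 1.0 + 0.5 sin^1.5(30°) = 1.177.
F_nw = 0.6 × 70 × 1.177 = 49.42 ksi.
R_n/Ω = (49.42 × 7.777) / 2.0 = 192.2 kip.

R_n/Ω ≈ 192 kip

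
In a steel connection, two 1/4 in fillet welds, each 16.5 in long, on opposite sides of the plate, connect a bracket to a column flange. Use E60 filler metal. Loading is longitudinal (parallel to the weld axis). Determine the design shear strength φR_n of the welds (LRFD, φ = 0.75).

E60XX → F_EXX = 60 ksi.
Effective throat t_e = 0.707 × 0.25 = 0.1767 in.
Total length L = 33 in; A_we = 0.1767 × 33 = 5.833 in².
F_nw = 0.6 F_EXX = 0.6 × 60 = 36 ksi.
φR_n = 0.75 × 36 × 5.833 = 157.5 kips.

φR_n ≈ 157 kips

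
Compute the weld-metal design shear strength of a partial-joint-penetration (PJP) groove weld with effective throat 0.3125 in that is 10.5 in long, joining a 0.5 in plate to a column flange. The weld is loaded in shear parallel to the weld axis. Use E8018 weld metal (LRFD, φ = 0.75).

φR_n ≈ 118 kips

E80XX → F_EXX = 80 ksi.
Effective throat (given) t_e = 0.3125 in.
A_we = 0.3125 × 10.5 = 3.281 in².
F_nw = 0.6 F_EXX = 48 ksi.
φR_n = 0.75 × 48 × 3.281 = 118.1 kips.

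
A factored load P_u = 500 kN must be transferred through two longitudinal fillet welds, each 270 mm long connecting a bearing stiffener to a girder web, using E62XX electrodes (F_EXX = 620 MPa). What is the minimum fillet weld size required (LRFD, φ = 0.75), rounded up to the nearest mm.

Total weld length L = 540 mm.
Required throat t_e = P_u / (φ × 0.6 F_EXX × L) = 500 / (0.75 × 0.6 × 620 × 540 × 10⁻³) = 3.319 mm.
Required leg w = t_e / 0.707 = 4.694 mm → use 5 mm.

w = 5 mm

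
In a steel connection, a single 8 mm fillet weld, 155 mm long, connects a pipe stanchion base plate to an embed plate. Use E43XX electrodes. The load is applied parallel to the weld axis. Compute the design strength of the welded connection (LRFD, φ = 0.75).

E43XX → F_EXX = 430 MPa.
Effective throat t_e = 0.707 × 8 = 5.656 mm.
Total length L = 155 mm; A_we = 5.656 × 155 = 876.7 mm².
F_nw = 0.6 F_EXX = 0.6 × 430 = 258 MPa.
φR_n = 0.75 × 258 × 876.7 × 10⁻³ = 169.6 kN.

φR_n ≈ 170 kN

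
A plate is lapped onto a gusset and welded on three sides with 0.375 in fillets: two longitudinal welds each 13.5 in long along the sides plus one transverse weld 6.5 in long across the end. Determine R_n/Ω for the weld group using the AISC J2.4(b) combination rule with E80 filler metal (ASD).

E80XX → F_EXX = 80 ksi.
t_e = 0.707 × 0.375 = 0.2651 in.
R_nwl = 0.6 × 80 × 0.2651 × 27 = 343.6 kips (longitudinal, 2 welds).
R_nwt = 0.6 × 80 × 0.2651 × 6.5 = 82.72 kips (transverse, base value).
(i) R_nwl + R_nwt = 426.3 kips; (ii) 0.85 R_nwl + 1.5 R_nwt = 416.1 kips.
R_n = max = 426.3 kips [governs: (i)]; R_n/Ω = 213.2 kips.

R_n/Ω ≈ 213 kips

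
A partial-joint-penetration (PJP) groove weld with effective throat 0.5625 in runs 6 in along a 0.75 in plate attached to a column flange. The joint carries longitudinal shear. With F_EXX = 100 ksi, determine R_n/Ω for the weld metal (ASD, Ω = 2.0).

R_n/Ω ≈ 101 kips

Effective throat (given) t_e = 0.5625 in.
A_we = 0.5625 × 6 = 3.375 in².
F_nw = 0.6 F_EXX = 60 ksi.
R_n/Ω = (60 × 3.375) / 2.0 = 101.2 kips.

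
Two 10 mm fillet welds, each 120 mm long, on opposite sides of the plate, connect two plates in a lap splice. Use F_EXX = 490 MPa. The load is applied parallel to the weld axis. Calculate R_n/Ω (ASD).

Effective throat t_e = 0.707 × 10 = 7.07 mm.
Total length L = 240 mm; A_we = 7.07 × 240 = 1697 mm².
F_nw = 0.6 F_EXX = 0.6 × 490 = 294 MPa.
R_n = 294 × 1697 × 10⁻³ = 498.9 kN; R_n/Ω = 498.9/2.0 = 249.4 kN.

R_n/Ω ≈ 249 kN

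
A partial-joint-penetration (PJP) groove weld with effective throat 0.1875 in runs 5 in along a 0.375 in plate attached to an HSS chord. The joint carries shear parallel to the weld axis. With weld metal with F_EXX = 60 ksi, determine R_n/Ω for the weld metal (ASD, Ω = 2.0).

R_n/Ω ≈ 16.9 kips

Effective throat (given) t_e = 0.1875 in.
A_we = 0.1875 × 5 = 0.9375 in².
F_nw = 0.6 F_EXX = 36 ksi.
R_n/Ω = (36 × 0.9375) / 2.0 = 16.88 kips.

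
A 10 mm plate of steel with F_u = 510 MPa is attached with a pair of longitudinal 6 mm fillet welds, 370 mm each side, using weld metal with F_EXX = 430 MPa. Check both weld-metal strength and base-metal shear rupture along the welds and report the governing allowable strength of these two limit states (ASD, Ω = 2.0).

t_e = 0.707 × 6 = 4.242 mm; L = 740 mm.
Weld metal: R_n/Ω = (1/2.0) × 0.6 × 430 × 4.242 × 740 × 10⁻³ = 404.9 kN.
Base metal (shear rupture): R_n/Ω = (1/2.0) × 0.6 × 510 × 10 × 740 × 10⁻³ = 1132 kN.
Governing: weld metal.

R_n/Ω ≈ 405 kN (weld metal governs)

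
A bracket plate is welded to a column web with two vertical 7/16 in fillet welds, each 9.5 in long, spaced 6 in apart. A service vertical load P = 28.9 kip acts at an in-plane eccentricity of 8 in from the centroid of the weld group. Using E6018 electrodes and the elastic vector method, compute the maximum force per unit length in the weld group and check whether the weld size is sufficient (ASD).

f_max ≈ 5.11 kip/in; adequate

E60XX → F_EXX = 60 ksi.
Total weld length L_w = 19 in. Treat welds as unit-width lines.
Polar moment about centroid: J = 2[d³/12 + d(b/2)²] = 2[9.5³/12 + 9.5×3²] = 313.9 in³.
Direct shear f_v = P/L_w = 28.9 / 19 = 1.521 kip/in (vertical).
Torsion M = P·e = 28.9 × 8 = 231.2 kip·in.
Critical point at (x, y) = (3, 4.75) from centroid. f_tx = M·y/J = 3.499 kip/in; f_ty = M·x/J = 2.21 kip/in.
Resultant f_max = √[f_tx² + (f_v + f_ty)²] = √[3.499² + (1.521 + 2.21)²] = 5.115 kip/in.
Capacity per unit length: r_n/Ω = (1/2.0) × 0.6 × 60 × (0.707 × 0.4375) = 5.568 kip/in.
5.115 ≤ 5.568 → adequate.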